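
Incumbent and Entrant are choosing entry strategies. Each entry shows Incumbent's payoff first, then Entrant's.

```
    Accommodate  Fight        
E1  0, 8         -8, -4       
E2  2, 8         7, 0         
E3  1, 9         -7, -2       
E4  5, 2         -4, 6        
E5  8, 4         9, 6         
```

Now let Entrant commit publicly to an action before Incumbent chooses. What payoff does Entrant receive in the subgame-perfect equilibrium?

Work backward from Incumbent's decision.
- Accommodate: BR = E5, leader payoff 4.
- Fight: BR = E5, leader payoff 6.
Among 4, 6, the best is 6 at Fight. Subgame-perfect outcome: (E5, Fight) with payoffs (9, 6).

6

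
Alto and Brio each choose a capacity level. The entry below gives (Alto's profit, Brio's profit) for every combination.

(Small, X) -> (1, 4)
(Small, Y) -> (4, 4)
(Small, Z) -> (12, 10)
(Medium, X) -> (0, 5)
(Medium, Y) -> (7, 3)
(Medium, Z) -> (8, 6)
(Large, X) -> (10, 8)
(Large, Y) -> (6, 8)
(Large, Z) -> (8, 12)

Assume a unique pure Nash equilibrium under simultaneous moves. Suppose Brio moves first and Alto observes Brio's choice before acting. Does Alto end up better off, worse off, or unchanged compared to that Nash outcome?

Work backward from Alto's decision.
- X: BR = Large, leader payoff 8.
- Y: BR = Medium, leader payoff 3.
- Z: BR = Small, leader payoff 10.
Brio's induced payoffs are 8, 3, 10, so Brio commits to Z. Subgame-perfect outcome: (Small, Z) with payoffs (12, 10).
Now find the simultaneous Nash equilibrium.
Alto's best replies: X→Large; Y→Medium; Z→Small.
Brio's best replies: Small→Z; Medium→Z; Large→Z.
Only (Small, Z) has each player best-responding; Nash payoffs (12, 10).
Alto earns 12 sequentially versus 12 at the Nash outcome: unchanged.

unchanged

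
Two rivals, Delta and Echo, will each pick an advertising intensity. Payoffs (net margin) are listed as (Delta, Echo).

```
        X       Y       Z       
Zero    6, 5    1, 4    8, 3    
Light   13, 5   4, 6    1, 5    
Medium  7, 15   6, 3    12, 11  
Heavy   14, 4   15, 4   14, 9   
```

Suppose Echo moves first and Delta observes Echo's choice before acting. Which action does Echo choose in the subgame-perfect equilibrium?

Delta best-responds to each possible Echo move:
- X → Delta plays Heavy (best of 6, 13, 7, 14); Echo gets 4.
- Y → Delta plays Heavy (best of 1, 4, 6, 15); Echo gets 4.
- Z → Delta plays Heavy (best of 8, 1, 12, 14); Echo gets 9.
Maximizing over 4, 4, 9, Echo chooses Z. Subgame-perfect outcome: (Heavy, Z) with payoffs (14, 9).

Z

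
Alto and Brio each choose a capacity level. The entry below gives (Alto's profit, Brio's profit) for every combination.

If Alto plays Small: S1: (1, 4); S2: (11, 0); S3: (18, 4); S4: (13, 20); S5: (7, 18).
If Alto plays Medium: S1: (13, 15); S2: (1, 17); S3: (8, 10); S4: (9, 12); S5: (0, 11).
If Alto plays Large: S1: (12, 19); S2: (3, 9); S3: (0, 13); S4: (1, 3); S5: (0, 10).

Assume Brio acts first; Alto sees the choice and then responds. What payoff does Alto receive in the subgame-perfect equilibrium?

Solve by backward induction (Brio leads).
- S1 → Alto plays Medium (best of 1, 13, 12); Brio gets 15.
- S2 → Alto plays Small (best of 11, 1, 3); Brio gets 0.
- S3 → Alto plays Small (best of 18, 8, 0); Brio gets 4.
- S4 → Alto plays Small (best of 13, 9, 1); Brio gets 20.
- S5 → Alto plays Small (best of 7, 0, 0); Brio gets 18.
Brio's induced payoffs are 15, 0, 4, 20, 18, so Brio commits to S4. Subgame-perfect outcome: (Small, S4) with payoffs (13, 20).

13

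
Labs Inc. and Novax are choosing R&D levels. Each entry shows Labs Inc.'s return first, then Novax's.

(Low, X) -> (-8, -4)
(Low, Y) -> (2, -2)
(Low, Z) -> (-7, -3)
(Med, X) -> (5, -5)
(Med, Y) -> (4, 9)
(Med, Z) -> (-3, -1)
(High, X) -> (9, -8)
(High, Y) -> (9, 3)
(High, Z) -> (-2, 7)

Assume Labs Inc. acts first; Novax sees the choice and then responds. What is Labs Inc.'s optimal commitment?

Med

Novax best-responds to each possible Labs Inc. move:
- Low: Novax compares -4, -2, -3 and picks Y; Labs Inc. would get 2.
- Med: Novax compares -5, 9, -1 and picks Y; Labs Inc. would get 4.
- High: Novax compares -8, 3, 7 and picks Z; Labs Inc. would get -2.
Maximizing over 2, 4, -2, Labs Inc. chooses Med. Subgame-perfect outcome: (Med, Y) with payoffs (4, 9).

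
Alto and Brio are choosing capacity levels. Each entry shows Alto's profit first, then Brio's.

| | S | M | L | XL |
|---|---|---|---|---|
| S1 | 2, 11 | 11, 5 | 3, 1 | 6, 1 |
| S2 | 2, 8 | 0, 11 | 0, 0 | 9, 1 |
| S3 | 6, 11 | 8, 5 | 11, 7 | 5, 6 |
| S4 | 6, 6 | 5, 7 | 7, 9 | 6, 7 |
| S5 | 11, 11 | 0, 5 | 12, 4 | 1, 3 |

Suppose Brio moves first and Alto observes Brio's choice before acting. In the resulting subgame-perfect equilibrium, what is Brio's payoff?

11

Solve by backward induction (Brio leads).
- S: BR = S5, leader payoff 11.
- M: BR = S1, leader payoff 5.
- L: BR = S5, leader payoff 4.
- XL: BR = S2, leader payoff 1.
Among 11, 5, 4, 1, the best is 11 at S. Subgame-perfect outcome: (S5, S) with payoffs (11, 11).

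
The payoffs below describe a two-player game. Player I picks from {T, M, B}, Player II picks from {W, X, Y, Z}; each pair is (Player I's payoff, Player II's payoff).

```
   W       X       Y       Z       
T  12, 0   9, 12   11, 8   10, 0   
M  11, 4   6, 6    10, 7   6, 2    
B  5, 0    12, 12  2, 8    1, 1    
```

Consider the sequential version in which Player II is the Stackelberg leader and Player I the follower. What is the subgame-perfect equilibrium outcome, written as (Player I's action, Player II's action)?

Backward induction with Player II moving first.
- W: Player I compares 12, 11, 5 and picks T; Player II would get 0.
- X: Player I compares 9, 6, 12 and picks B; Player II would get 12.
- Y: Player I compares 11, 10, 2 and picks T; Player II would get 8.
- Z: Player I compares 10, 6, 1 and picks T; Player II would get 0.
Among 0, 12, 8, 0, the best is 12 at X. Subgame-perfect outcome: (B, X) with payoffs (12, 12).

(B, X)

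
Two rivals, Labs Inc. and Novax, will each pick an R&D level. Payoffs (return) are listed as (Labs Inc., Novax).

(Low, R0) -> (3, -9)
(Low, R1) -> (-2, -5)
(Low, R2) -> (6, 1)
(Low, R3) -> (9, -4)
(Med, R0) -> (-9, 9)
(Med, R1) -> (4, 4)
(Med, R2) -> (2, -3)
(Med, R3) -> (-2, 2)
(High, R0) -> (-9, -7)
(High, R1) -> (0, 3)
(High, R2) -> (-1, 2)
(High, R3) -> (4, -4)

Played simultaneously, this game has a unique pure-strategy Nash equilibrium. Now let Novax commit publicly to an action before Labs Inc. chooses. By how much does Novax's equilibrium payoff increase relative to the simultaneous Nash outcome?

3

Backward induction with Novax moving first.
- R0 → Labs Inc. plays Low (best of 3, -9, -9); Novax gets -9.
- R1 → Labs Inc. plays Med (best of -2, 4, 0); Novax gets 4.
- R2 → Labs Inc. plays Low (best of 6, 2, -1); Novax gets 1.
- R3 → Labs Inc. plays Low (best of 9, -2, 4); Novax gets -4.
Maximizing over -9, 4, 1, -4, Novax chooses R1. Subgame-perfect outcome: (Med, R1) with payoffs (4, 4).
For the simultaneous game, intersect best replies.
Labs Inc.'s best replies: R0→Low; R1→Med; R2→Low; R3→Low.
Novax's best replies: Low→R2; Med→R0; High→R1.
The unique mutual best reply is (Low, R2), giving (6, 1).
Novax's commitment gain: 4 − 1 = 3.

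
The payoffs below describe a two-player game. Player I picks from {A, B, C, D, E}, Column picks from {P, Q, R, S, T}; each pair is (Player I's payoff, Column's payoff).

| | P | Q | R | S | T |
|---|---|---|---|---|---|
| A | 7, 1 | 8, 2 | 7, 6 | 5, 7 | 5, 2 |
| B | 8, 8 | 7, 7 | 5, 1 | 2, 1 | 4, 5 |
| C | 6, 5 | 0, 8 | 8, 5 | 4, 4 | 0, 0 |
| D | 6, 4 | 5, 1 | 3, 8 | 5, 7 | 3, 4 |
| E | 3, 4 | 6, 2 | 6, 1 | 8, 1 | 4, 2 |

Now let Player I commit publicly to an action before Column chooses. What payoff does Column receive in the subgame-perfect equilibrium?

8

Solve by backward induction (Player I leads).
- A: BR = S, leader payoff 5.
- B: BR = P, leader payoff 8.
- C: BR = Q, leader payoff 0.
- D: BR = R, leader payoff 3.
- E: BR = P, leader payoff 3.
Among 5, 8, 0, 3, 3, the best is 8 at B. Subgame-perfect outcome: (B, P) with payoffs (8, 8).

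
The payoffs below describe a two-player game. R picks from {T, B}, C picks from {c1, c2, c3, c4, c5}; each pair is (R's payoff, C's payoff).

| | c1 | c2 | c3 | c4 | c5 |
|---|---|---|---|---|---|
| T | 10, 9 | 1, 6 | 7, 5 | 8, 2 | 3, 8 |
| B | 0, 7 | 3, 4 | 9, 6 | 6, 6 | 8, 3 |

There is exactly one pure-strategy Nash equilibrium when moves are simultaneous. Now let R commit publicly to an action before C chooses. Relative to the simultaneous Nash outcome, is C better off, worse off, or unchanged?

unchanged

Solve by backward induction (R leads).
- T: C compares 9, 6, 5, 2, 8 and picks c1; R would get 10.
- B: C compares 7, 4, 6, 6, 3 and picks c1; R would get 0.
Among 10, 0, the best is 10 at T. Subgame-perfect outcome: (T, c1) with payoffs (10, 9).
Under simultaneous play:
R's best replies: c1→T; c2→B; c3→B; c4→T; c5→B.
C's best replies: T→c1; B→c1.
Only (T, c1) has each player best-responding; Nash payoffs (10, 9).
C earns 9 sequentially versus 9 at the Nash outcome: unchanged.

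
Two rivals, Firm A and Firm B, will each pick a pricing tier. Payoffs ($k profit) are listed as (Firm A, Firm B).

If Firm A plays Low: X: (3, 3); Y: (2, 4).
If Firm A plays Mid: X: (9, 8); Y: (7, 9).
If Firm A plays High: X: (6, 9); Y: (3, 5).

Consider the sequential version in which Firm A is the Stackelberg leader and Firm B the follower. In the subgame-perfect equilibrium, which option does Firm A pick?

Mid

Backward induction with Firm A moving first.
- Low: BR = Y, leader payoff 2.
- Mid: BR = Y, leader payoff 7.
- High: BR = X, leader payoff 6.
Among 2, 7, 6, the best is 7 at Mid. Subgame-perfect outcome: (Mid, Y) with payoffs (7, 9).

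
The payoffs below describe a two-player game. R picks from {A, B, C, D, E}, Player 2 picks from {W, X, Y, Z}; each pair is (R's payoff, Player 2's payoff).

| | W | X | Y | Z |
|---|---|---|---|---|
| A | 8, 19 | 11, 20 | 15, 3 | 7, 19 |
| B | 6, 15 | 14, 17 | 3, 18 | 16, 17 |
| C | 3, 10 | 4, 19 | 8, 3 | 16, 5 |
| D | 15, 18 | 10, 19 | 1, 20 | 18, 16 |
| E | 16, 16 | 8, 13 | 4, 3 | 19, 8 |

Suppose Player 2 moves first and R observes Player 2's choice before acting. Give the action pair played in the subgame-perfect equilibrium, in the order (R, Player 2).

(B, X)

Work backward from R's decision.
- W: BR = E, leader payoff 16.
- X: BR = B, leader payoff 17.
- Y: BR = A, leader payoff 3.
- Z: BR = E, leader payoff 8.
Player 2's induced payoffs are 16, 17, 3, 8, so Player 2 commits to X. Subgame-perfect outcome: (B, X) with payoffs (14, 17).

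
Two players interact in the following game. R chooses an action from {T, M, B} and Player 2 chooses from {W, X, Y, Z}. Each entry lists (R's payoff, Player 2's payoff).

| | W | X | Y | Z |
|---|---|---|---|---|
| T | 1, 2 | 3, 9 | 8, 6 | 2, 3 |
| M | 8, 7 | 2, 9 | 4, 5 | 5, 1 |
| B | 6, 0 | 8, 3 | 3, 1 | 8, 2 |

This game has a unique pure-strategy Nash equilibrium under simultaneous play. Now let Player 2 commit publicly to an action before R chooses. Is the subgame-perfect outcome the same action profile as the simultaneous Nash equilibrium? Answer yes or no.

Solve by backward induction (Player 2 leads).
- W → R plays M (best of 1, 8, 6); Player 2 gets 7.
- X → R plays B (best of 3, 2, 8); Player 2 gets 3.
- Y → R plays T (best of 8, 4, 3); Player 2 gets 6.
- Z → R plays B (best of 2, 5, 8); Player 2 gets 2.
Among 7, 3, 6, 2, the best is 7 at W. Subgame-perfect outcome: (M, W) with payoffs (8, 7).
Now find the simultaneous Nash equilibrium.
R's best replies: W→M; X→B; Y→T; Z→B.
Player 2's best replies: T→X; M→X; B→X.
Only (B, X) has each player best-responding; Nash payoffs (8, 3).
Sequential outcome (M, W) differs from the Nash profile (B, X).

no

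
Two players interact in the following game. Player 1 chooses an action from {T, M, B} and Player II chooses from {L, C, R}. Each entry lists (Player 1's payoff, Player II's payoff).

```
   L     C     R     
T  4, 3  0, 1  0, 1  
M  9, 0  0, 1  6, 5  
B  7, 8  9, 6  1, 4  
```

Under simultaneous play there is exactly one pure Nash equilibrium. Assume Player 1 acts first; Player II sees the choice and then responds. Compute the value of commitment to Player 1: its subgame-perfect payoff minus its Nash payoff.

Backward induction with Player 1 moving first.
- T: BR = L, leader payoff 4.
- M: BR = R, leader payoff 6.
- B: BR = L, leader payoff 7.
Player 1's induced payoffs are 4, 6, 7, so Player 1 commits to B. Subgame-perfect outcome: (B, L) with payoffs (7, 8).
Under simultaneous play:
Player 1's best replies: L→M; C→B; R→M.
Player II's best replies: T→L; M→R; B→L.
Only (M, R) has each player best-responding; Nash payoffs (6, 5).
Player 1's commitment gain: 7 − 6 = 1.

1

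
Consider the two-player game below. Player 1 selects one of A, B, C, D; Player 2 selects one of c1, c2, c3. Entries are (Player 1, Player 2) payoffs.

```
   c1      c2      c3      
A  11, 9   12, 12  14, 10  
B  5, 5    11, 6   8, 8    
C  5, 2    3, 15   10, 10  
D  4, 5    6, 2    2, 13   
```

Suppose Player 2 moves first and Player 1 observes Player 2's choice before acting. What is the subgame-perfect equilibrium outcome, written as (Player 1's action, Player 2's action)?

(A, c2)

Backward induction with Player 2 moving first.
- c1: BR = A, leader payoff 9.
- c2: BR = A, leader payoff 12.
- c3: BR = A, leader payoff 10.
Maximizing over 9, 12, 10, Player 2 chooses c2. Subgame-perfect outcome: (A, c2) with payoffs (12, 12).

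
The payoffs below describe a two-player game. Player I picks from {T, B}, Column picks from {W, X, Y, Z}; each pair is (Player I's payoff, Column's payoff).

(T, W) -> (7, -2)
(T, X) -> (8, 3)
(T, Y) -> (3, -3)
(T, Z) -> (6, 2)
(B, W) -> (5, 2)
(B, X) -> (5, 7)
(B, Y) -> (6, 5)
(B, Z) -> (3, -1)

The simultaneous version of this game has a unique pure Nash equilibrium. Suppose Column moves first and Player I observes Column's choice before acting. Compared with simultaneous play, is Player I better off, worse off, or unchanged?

Player I best-responds to each possible Column move:
- W → Player I plays T (best of 7, 5); Column gets -2.
- X → Player I plays T (best of 8, 5); Column gets 3.
- Y → Player I plays B (best of 3, 6); Column gets 5.
- Z → Player I plays T (best of 6, 3); Column gets 2.
Among -2, 3, 5, 2, the best is 5 at Y. Subgame-perfect outcome: (B, Y) with payoffs (6, 5).
For the simultaneous game, intersect best replies.
Player I's best replies: W→T; X→T; Y→B; Z→T.
Column's best replies: T→X; B→X.
Only (T, X) has each player best-responding; Nash payoffs (8, 3).
Player I earns 6 sequentially versus 8 at the Nash outcome: worse off.

worse off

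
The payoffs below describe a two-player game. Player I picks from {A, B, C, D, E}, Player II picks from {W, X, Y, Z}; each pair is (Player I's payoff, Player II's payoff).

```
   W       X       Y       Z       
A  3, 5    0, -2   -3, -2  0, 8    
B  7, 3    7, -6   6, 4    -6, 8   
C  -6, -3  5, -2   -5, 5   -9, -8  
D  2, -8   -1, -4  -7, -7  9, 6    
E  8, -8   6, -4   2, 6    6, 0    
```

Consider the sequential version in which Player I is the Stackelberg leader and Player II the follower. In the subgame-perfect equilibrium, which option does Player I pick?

Work backward from Player II's decision.
- A: Player II compares 5, -2, -2, 8 and picks Z; Player I would get 0.
- B: Player II compares 3, -6, 4, 8 and picks Z; Player I would get -6.
- C: Player II compares -3, -2, 5, -8 and picks Y; Player I would get -5.
- D: Player II compares -8, -4, -7, 6 and picks Z; Player I would get 9.
- E: Player II compares -8, -4, 6, 0 and picks Y; Player I would get 2.
Maximizing over 0, -6, -5, 9, 2, Player I chooses D. Subgame-perfect outcome: (D, Z) with payoffs (9, 6).

D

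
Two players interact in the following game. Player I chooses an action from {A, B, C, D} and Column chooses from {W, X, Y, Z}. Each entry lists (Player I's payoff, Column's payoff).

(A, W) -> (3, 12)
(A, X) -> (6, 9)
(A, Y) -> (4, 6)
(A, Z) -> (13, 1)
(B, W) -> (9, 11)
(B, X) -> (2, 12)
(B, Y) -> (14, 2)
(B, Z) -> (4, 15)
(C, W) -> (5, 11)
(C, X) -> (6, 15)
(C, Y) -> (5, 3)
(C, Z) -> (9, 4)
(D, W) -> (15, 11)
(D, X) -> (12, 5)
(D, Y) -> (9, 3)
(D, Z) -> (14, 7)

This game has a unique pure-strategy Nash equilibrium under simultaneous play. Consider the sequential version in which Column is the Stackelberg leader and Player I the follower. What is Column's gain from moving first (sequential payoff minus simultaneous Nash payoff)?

Solve by backward induction (Column leads).
- W: Player I compares 3, 9, 5, 15 and picks D; Column would get 11.
- X: Player I compares 6, 2, 6, 12 and picks D; Column would get 5.
- Y: Player I compares 4, 14, 5, 9 and picks B; Column would get 2.
- Z: Player I compares 13, 4, 9, 14 and picks D; Column would get 7.
Maximizing over 11, 5, 2, 7, Column chooses W. Subgame-perfect outcome: (D, W) with payoffs (15, 11).
For the simultaneous game, intersect best replies.
Player I's best replies: W→D; X→D; Y→B; Z→D.
Column's best replies: A→W; B→Z; C→X; D→W.
Only (D, W) has each player best-responding; Nash payoffs (15, 11).
Column's commitment gain: 11 − 11 = 0.

0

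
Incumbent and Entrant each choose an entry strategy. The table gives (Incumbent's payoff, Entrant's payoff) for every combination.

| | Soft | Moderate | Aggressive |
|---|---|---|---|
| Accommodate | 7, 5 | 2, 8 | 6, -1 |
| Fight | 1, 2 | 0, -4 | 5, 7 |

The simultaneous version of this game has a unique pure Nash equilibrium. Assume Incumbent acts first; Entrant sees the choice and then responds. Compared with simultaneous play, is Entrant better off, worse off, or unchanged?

Work backward from Entrant's decision.
- Accommodate → Entrant plays Moderate (best of 5, 8, -1); Incumbent gets 2.
- Fight → Entrant plays Aggressive (best of 2, -4, 7); Incumbent gets 5.
Maximizing over 2, 5, Incumbent chooses Fight. Subgame-perfect outcome: (Fight, Aggressive) with payoffs (5, 7).
For the simultaneous game, intersect best replies.
Incumbent's best replies: Soft→Accommodate; Moderate→Accommodate; Aggressive→Accommodate.
Entrant's best replies: Accommodate→Moderate; Fight→Aggressive.
Only (Accommodate, Moderate) has each player best-responding; Nash payoffs (2, 8).
Entrant earns 7 sequentially versus 8 at the Nash outcome: worse off.

worse off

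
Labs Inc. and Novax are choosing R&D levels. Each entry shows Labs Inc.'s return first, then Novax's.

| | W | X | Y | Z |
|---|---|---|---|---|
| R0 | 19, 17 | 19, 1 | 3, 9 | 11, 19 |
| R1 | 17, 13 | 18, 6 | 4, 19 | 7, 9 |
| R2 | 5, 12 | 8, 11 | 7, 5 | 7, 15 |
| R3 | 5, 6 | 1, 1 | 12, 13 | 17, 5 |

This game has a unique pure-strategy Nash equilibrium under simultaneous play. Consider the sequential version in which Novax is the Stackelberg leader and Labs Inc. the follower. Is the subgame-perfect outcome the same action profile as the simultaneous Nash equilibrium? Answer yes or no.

no

Work backward from Labs Inc.'s decision.
- W → Labs Inc. plays R0 (best of 19, 17, 5, 5); Novax gets 17.
- X → Labs Inc. plays R0 (best of 19, 18, 8, 1); Novax gets 1.
- Y → Labs Inc. plays R3 (best of 3, 4, 7, 12); Novax gets 13.
- Z → Labs Inc. plays R3 (best of 11, 7, 7, 17); Novax gets 5.
Novax's induced payoffs are 17, 1, 13, 5, so Novax commits to W. Subgame-perfect outcome: (R0, W) with payoffs (19, 17).
Under simultaneous play:
Labs Inc.'s best replies: W→R0; X→R0; Y→R3; Z→R3.
Novax's best replies: R0→Z; R1→Y; R2→Z; R3→Y.
Only (R3, Y) has each player best-responding; Nash payoffs (12, 13).
Sequential outcome (R0, W) differs from the Nash profile (R3, Y).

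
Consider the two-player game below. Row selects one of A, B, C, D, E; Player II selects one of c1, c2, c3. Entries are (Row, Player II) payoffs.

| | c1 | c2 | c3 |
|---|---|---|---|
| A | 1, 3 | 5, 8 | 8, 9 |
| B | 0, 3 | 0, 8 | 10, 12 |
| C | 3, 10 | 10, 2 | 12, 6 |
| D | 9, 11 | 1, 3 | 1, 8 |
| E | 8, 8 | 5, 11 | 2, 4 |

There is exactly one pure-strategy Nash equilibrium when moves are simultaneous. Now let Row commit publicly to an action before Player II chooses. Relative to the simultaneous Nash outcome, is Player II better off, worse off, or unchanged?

Solve by backward induction (Row leads).
- A → Player II plays c3 (best of 3, 8, 9); Row gets 8.
- B → Player II plays c3 (best of 3, 8, 12); Row gets 10.
- C → Player II plays c1 (best of 10, 2, 6); Row gets 3.
- D → Player II plays c1 (best of 11, 3, 8); Row gets 9.
- E → Player II plays c2 (best of 8, 11, 4); Row gets 5.
Row's induced payoffs are 8, 10, 3, 9, 5, so Row commits to B. Subgame-perfect outcome: (B, c3) with payoffs (10, 12).
Under simultaneous play:
Row's best replies: c1→D; c2→C; c3→C.
Player II's best replies: A→c3; B→c3; C→c1; D→c1; E→c2.
Only (D, c1) has each player best-responding; Nash payoffs (9, 11).
Player II earns 12 sequentially versus 11 at the Nash outcome: better off.

better off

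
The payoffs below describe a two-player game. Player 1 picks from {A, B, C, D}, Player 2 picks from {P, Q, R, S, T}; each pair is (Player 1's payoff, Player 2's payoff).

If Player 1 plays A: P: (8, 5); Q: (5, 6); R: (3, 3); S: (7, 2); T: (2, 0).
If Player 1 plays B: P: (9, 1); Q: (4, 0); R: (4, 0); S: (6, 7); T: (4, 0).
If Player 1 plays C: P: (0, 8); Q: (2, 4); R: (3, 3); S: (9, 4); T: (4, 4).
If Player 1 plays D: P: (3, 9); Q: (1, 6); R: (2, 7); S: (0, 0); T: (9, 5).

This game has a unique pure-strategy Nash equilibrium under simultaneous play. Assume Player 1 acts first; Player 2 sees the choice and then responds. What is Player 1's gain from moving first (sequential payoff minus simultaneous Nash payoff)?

Player 2 best-responds to each possible Player 1 move:
- A: BR = Q, leader payoff 5.
- B: BR = S, leader payoff 6.
- C: BR = P, leader payoff 0.
- D: BR = P, leader payoff 3.
Maximizing over 5, 6, 0, 3, Player 1 chooses B. Subgame-perfect outcome: (B, S) with payoffs (6, 7).
Now find the simultaneous Nash equilibrium.
Player 1's best replies: P→B; Q→A; R→B; S→C; T→D.
Player 2's best replies: A→Q; B→S; C→P; D→P.
The unique mutual best reply is (A, Q), giving (5, 6).
Player 1's commitment gain: 6 − 5 = 1.

1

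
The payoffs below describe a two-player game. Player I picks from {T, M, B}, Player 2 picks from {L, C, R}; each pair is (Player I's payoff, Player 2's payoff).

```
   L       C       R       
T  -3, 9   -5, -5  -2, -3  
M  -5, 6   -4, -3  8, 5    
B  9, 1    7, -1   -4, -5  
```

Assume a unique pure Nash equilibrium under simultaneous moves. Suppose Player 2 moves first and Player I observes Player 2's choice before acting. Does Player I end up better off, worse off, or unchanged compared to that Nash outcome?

Solve by backward induction (Player 2 leads).
- L: BR = B, leader payoff 1.
- C: BR = B, leader payoff -1.
- R: BR = M, leader payoff 5.
Maximizing over 1, -1, 5, Player 2 chooses R. Subgame-perfect outcome: (M, R) with payoffs (8, 5).
For the simultaneous game, intersect best replies.
Player I's best replies: L→B; C→B; R→M.
Player 2's best replies: T→L; M→L; B→L.
Only (B, L) has each player best-responding; Nash payoffs (9, 1).
Player I earns 8 sequentially versus 9 at the Nash outcome: worse off.

worse off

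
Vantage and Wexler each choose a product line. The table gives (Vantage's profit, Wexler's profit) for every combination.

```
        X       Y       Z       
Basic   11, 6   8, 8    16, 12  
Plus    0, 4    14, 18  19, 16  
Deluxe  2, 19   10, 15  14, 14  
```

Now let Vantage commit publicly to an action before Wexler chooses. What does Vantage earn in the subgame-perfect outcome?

16

Solve by backward induction (Vantage leads).
- Basic: Wexler compares 6, 8, 12 and picks Z; Vantage would get 16.
- Plus: Wexler compares 4, 18, 16 and picks Y; Vantage would get 14.
- Deluxe: Wexler compares 19, 15, 14 and picks X; Vantage would get 2.
Vantage's induced payoffs are 16, 14, 2, so Vantage commits to Basic. Subgame-perfect outcome: (Basic, Z) with payoffs (16, 12).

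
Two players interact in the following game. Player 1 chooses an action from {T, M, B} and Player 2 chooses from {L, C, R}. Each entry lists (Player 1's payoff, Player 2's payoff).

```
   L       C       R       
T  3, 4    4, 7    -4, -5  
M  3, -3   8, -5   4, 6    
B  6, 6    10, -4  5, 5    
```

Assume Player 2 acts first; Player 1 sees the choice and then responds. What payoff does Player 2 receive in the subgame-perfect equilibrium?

6

Solve by backward induction (Player 2 leads).
- L: BR = B, leader payoff 6.
- C: BR = B, leader payoff -4.
- R: BR = B, leader payoff 5.
Among 6, -4, 5, the best is 6 at L. Subgame-perfect outcome: (B, L) with payoffs (6, 6).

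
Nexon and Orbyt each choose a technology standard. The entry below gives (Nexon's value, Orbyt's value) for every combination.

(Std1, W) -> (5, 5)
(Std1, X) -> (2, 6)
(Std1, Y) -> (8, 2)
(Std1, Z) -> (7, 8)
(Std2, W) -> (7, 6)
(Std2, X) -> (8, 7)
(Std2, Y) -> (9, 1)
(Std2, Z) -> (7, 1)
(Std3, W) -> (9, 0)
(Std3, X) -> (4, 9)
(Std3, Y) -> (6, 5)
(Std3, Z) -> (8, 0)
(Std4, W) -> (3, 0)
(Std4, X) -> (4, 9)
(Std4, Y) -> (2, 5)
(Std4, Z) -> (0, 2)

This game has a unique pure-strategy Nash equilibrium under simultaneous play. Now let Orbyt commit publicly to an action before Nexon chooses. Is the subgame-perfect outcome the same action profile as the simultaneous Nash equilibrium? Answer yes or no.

Work backward from Nexon's decision.
- W: Nexon compares 5, 7, 9, 3 and picks Std3; Orbyt would get 0.
- X: Nexon compares 2, 8, 4, 4 and picks Std2; Orbyt would get 7.
- Y: Nexon compares 8, 9, 6, 2 and picks Std2; Orbyt would get 1.
- Z: Nexon compares 7, 7, 8, 0 and picks Std3; Orbyt would get 0.
Orbyt's induced payoffs are 0, 7, 1, 0, so Orbyt commits to X. Subgame-perfect outcome: (Std2, X) with payoffs (8, 7).
Under simultaneous play:
Nexon's best replies: W→Std3; X→Std2; Y→Std2; Z→Std3.
Orbyt's best replies: Std1→Z; Std2→X; Std3→X; Std4→X.
The unique mutual best reply is (Std2, X), giving (8, 7).
Sequential outcome (Std2, X) coincides with the Nash profile (Std2, X).

yes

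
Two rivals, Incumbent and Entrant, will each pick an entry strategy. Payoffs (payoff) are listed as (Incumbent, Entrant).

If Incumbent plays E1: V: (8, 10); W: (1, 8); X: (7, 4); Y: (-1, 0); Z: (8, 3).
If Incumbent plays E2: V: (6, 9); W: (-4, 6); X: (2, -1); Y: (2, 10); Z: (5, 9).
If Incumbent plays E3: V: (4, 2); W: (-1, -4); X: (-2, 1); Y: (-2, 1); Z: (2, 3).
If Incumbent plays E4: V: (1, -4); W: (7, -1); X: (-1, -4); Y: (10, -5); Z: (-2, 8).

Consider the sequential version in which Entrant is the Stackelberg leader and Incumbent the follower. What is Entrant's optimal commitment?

Work backward from Incumbent's decision.
- V → Incumbent plays E1 (best of 8, 6, 4, 1); Entrant gets 10.
- W → Incumbent plays E4 (best of 1, -4, -1, 7); Entrant gets -1.
- X → Incumbent plays E1 (best of 7, 2, -2, -1); Entrant gets 4.
- Y → Incumbent plays E4 (best of -1, 2, -2, 10); Entrant gets -5.
- Z → Incumbent plays E1 (best of 8, 5, 2, -2); Entrant gets 3.
Among 10, -1, 4, -5, 3, the best is 10 at V. Subgame-perfect outcome: (E1, V) with payoffs (8, 10).

V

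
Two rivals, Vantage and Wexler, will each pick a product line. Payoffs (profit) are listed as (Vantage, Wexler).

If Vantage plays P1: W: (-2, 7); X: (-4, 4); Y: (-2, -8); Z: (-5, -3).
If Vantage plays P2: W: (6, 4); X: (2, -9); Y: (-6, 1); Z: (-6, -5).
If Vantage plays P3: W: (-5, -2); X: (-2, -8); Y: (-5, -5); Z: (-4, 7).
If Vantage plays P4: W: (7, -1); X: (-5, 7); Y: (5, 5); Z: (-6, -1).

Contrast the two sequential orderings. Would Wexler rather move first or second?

If Vantage leads: Wexler's best replies are P1→W, P2→W, P3→Z, P4→X; Vantage's induced payoffs -2, 6, -4, -5; outcome (P2, W), payoffs (6, 4).
If Wexler leads: Vantage's best replies are W→P4, X→P2, Y→P4, Z→P3; Wexler's induced payoffs -1, -9, 5, 7; outcome (P3, Z), payoffs (-4, 7).
Wexler gets 7 moving first and 4 moving second, so Wexler prefers to move first.

first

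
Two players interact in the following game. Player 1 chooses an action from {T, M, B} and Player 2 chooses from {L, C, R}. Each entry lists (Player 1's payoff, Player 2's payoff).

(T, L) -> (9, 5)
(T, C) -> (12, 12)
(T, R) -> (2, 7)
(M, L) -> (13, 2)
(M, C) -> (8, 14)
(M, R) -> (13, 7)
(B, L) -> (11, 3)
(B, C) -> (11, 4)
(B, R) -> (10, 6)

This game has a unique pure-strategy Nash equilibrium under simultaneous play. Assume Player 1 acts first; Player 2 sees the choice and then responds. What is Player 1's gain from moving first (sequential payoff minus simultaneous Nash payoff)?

Work backward from Player 2's decision.
- T → Player 2 plays C (best of 5, 12, 7); Player 1 gets 12.
- M → Player 2 plays C (best of 2, 14, 7); Player 1 gets 8.
- B → Player 2 plays R (best of 3, 4, 6); Player 1 gets 10.
Maximizing over 12, 8, 10, Player 1 chooses T. Subgame-perfect outcome: (T, C) with payoffs (12, 12).
Now find the simultaneous Nash equilibrium.
Player 1's best replies: L→M; C→T; R→M.
Player 2's best replies: T→C; M→C; B→R.
Only (T, C) has each player best-responding; Nash payoffs (12, 12).
Player 1's commitment gain: 12 − 12 = 0.

0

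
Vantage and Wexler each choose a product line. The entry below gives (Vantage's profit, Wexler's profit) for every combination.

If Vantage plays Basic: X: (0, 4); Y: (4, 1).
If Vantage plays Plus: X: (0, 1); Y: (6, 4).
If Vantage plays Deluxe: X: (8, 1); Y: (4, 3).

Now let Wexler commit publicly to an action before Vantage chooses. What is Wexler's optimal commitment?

Y

Work backward from Vantage's decision.
- X: Vantage compares 0, 0, 8 and picks Deluxe; Wexler would get 1.
- Y: Vantage compares 4, 6, 4 and picks Plus; Wexler would get 4.
Among 1, 4, the best is 4 at Y. Subgame-perfect outcome: (Plus, Y) with payoffs (6, 4).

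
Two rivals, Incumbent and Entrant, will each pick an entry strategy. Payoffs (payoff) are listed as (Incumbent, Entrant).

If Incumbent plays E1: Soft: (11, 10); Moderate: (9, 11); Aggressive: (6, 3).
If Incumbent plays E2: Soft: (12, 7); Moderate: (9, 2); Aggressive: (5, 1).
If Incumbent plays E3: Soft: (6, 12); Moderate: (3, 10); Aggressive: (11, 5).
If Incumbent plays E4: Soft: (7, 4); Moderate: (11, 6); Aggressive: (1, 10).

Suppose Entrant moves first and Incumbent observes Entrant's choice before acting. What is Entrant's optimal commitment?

Work backward from Incumbent's decision.
- Soft: Incumbent compares 11, 12, 6, 7 and picks E2; Entrant would get 7.
- Moderate: Incumbent compares 9, 9, 3, 11 and picks E4; Entrant would get 6.
- Aggressive: Incumbent compares 6, 5, 11, 1 and picks E3; Entrant would get 5.
Maximizing over 7, 6, 5, Entrant chooses Soft. Subgame-perfect outcome: (E2, Soft) with payoffs (12, 7).

Soft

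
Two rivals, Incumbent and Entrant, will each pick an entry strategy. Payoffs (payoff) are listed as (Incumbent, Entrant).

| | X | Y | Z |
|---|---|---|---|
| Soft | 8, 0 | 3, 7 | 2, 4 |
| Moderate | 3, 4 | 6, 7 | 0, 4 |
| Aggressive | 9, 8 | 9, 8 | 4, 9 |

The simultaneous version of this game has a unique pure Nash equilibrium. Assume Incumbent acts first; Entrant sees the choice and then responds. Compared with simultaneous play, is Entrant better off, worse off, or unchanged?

Work backward from Entrant's decision.
- Soft: Entrant compares 0, 7, 4 and picks Y; Incumbent would get 3.
- Moderate: Entrant compares 4, 7, 4 and picks Y; Incumbent would get 6.
- Aggressive: Entrant compares 8, 8, 9 and picks Z; Incumbent would get 4.
Incumbent's induced payoffs are 3, 6, 4, so Incumbent commits to Moderate. Subgame-perfect outcome: (Moderate, Y) with payoffs (6, 7).
For the simultaneous game, intersect best replies.
Incumbent's best replies: X→Aggressive; Y→Aggressive; Z→Aggressive.
Entrant's best replies: Soft→Y; Moderate→Y; Aggressive→Z.
Only (Aggressive, Z) has each player best-responding; Nash payoffs (4, 9).
Entrant earns 7 sequentially versus 9 at the Nash outcome: worse off.

worse off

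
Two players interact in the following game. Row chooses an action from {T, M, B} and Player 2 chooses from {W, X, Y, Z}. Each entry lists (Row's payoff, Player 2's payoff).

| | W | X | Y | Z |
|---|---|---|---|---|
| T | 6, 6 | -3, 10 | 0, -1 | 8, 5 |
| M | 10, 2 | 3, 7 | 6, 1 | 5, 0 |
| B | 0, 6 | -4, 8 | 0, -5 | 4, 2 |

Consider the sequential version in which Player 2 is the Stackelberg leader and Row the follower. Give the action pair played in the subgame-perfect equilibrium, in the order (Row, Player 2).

(M, X)

Work backward from Row's decision.
- W: Row compares 6, 10, 0 and picks M; Player 2 would get 2.
- X: Row compares -3, 3, -4 and picks M; Player 2 would get 7.
- Y: Row compares 0, 6, 0 and picks M; Player 2 would get 1.
- Z: Row compares 8, 5, 4 and picks T; Player 2 would get 5.
Player 2's induced payoffs are 2, 7, 1, 5, so Player 2 commits to X. Subgame-perfect outcome: (M, X) with payoffs (3, 7).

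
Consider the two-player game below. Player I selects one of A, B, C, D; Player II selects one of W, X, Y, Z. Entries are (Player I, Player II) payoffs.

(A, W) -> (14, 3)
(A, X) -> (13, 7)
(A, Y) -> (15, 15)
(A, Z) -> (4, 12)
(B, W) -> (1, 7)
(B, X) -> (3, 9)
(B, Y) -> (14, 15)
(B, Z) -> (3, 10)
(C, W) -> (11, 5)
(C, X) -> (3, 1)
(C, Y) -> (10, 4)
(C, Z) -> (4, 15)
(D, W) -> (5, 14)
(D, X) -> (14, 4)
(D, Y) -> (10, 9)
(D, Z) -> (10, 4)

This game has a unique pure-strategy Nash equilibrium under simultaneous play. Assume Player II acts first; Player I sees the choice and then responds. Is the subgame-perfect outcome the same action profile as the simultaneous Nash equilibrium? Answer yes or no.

Backward induction with Player II moving first.
- W: BR = A, leader payoff 3.
- X: BR = D, leader payoff 4.
- Y: BR = A, leader payoff 15.
- Z: BR = D, leader payoff 4.
Among 3, 4, 15, 4, the best is 15 at Y. Subgame-perfect outcome: (A, Y) with payoffs (15, 15).
Now find the simultaneous Nash equilibrium.
Player I's best replies: W→A; X→D; Y→A; Z→D.
Player II's best replies: A→Y; B→Y; C→Z; D→W.
The unique mutual best reply is (A, Y), giving (15, 15).
Sequential outcome (A, Y) coincides with the Nash profile (A, Y).

yes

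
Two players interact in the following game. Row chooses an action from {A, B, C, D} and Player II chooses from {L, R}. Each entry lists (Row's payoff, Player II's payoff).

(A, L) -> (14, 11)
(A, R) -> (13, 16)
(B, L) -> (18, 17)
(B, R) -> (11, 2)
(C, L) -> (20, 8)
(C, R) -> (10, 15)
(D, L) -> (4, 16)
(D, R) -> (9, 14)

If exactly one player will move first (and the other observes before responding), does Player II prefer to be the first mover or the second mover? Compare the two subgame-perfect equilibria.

second

If Row leads: Player II's best replies are A→R, B→L, C→R, D→L; Row's induced payoffs 13, 18, 10, 4; outcome (B, L), payoffs (18, 17).
If Player II leads: Row's best replies are L→C, R→A; Player II's induced payoffs 8, 16; outcome (A, R), payoffs (13, 16).
Player II gets 16 moving first and 17 moving second, so Player II prefers to move second.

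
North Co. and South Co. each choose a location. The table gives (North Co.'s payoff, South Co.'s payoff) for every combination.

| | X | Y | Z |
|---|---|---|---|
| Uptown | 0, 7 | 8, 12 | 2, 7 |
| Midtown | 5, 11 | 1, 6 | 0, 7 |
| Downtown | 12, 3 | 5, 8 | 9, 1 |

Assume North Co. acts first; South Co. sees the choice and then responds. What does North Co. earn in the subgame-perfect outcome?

8

Work backward from South Co.'s decision.
- Uptown: South Co. compares 7, 12, 7 and picks Y; North Co. would get 8.
- Midtown: South Co. compares 11, 6, 7 and picks X; North Co. would get 5.
- Downtown: South Co. compares 3, 8, 1 and picks Y; North Co. would get 5.
Among 8, 5, 5, the best is 8 at Uptown. Subgame-perfect outcome: (Uptown, Y) with payoffs (8, 12).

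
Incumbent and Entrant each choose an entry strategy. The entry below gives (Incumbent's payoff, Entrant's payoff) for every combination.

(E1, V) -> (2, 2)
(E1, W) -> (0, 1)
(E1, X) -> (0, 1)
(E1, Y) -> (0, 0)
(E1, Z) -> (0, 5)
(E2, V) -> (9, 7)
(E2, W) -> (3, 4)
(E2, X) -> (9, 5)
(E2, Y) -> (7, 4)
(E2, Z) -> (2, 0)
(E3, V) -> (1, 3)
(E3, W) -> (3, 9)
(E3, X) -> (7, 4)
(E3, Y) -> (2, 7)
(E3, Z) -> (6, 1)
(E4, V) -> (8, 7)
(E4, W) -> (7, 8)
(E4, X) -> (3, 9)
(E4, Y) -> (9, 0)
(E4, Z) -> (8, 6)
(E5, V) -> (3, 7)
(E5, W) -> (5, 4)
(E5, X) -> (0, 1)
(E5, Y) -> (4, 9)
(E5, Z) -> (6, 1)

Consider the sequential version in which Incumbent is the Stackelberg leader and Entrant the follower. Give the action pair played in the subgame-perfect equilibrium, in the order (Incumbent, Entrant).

Backward induction with Incumbent moving first.
- E1 → Entrant plays Z (best of 2, 1, 1, 0, 5); Incumbent gets 0.
- E2 → Entrant plays V (best of 7, 4, 5, 4, 0); Incumbent gets 9.
- E3 → Entrant plays W (best of 3, 9, 4, 7, 1); Incumbent gets 3.
- E4 → Entrant plays X (best of 7, 8, 9, 0, 6); Incumbent gets 3.
- E5 → Entrant plays Y (best of 7, 4, 1, 9, 1); Incumbent gets 4.
Among 0, 9, 3, 3, 4, the best is 9 at E2. Subgame-perfect outcome: (E2, V) with payoffs (9, 7).

(E2, V)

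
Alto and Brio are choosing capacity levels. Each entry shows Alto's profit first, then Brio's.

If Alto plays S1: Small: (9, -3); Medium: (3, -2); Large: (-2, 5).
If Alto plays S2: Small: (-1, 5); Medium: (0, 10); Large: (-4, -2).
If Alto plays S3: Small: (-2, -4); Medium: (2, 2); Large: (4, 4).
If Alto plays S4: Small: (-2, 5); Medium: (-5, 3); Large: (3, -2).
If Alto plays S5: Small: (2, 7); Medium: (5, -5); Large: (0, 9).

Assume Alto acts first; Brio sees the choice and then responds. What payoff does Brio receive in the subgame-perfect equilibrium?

Brio best-responds to each possible Alto move:
- S1 → Brio plays Large (best of -3, -2, 5); Alto gets -2.
- S2 → Brio plays Medium (best of 5, 10, -2); Alto gets 0.
- S3 → Brio plays Large (best of -4, 2, 4); Alto gets 4.
- S4 → Brio plays Small (best of 5, 3, -2); Alto gets -2.
- S5 → Brio plays Large (best of 7, -5, 9); Alto gets 0.
Among -2, 0, 4, -2, 0, the best is 4 at S3. Subgame-perfect outcome: (S3, Large) with payoffs (4, 4).

4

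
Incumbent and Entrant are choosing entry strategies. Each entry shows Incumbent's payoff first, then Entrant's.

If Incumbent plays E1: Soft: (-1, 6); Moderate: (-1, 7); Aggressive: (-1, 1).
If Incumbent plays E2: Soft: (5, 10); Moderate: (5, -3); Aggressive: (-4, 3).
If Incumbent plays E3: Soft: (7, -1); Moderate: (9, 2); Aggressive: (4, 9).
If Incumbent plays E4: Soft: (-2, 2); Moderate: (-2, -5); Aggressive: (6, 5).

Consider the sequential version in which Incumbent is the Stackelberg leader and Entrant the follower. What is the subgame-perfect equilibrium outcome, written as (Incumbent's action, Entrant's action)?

Backward induction with Incumbent moving first.
- E1 → Entrant plays Moderate (best of 6, 7, 1); Incumbent gets -1.
- E2 → Entrant plays Soft (best of 10, -3, 3); Incumbent gets 5.
- E3 → Entrant plays Aggressive (best of -1, 2, 9); Incumbent gets 4.
- E4 → Entrant plays Aggressive (best of 2, -5, 5); Incumbent gets 6.
Incumbent's induced payoffs are -1, 5, 4, 6, so Incumbent commits to E4. Subgame-perfect outcome: (E4, Aggressive) with payoffs (6, 5).

(E4, Aggressive)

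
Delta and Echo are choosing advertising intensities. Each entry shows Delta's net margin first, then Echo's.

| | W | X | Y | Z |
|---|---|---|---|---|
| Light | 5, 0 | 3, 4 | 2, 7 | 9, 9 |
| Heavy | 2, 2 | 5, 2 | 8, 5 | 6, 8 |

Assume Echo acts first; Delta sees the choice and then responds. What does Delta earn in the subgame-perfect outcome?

9

Delta best-responds to each possible Echo move:
- W: Delta compares 5, 2 and picks Light; Echo would get 0.
- X: Delta compares 3, 5 and picks Heavy; Echo would get 2.
- Y: Delta compares 2, 8 and picks Heavy; Echo would get 5.
- Z: Delta compares 9, 6 and picks Light; Echo would get 9.
Maximizing over 0, 2, 5, 9, Echo chooses Z. Subgame-perfect outcome: (Light, Z) with payoffs (9, 9).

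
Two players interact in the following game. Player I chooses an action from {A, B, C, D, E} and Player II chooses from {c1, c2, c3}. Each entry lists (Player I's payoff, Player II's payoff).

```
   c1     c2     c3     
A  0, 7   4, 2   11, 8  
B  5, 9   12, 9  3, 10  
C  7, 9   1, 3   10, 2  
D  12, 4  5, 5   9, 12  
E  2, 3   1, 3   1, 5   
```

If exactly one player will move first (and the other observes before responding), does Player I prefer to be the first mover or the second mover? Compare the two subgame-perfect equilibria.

second

If Player I leads: Player II's best replies are A→c3, B→c3, C→c1, D→c3, E→c3; Player I's induced payoffs 11, 3, 7, 9, 1; outcome (A, c3), payoffs (11, 8).
If Player II leads: Player I's best replies are c1→D, c2→B, c3→A; Player II's induced payoffs 4, 9, 8; outcome (B, c2), payoffs (12, 9).
Player I gets 11 moving first and 12 moving second, so Player I prefers to move second.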